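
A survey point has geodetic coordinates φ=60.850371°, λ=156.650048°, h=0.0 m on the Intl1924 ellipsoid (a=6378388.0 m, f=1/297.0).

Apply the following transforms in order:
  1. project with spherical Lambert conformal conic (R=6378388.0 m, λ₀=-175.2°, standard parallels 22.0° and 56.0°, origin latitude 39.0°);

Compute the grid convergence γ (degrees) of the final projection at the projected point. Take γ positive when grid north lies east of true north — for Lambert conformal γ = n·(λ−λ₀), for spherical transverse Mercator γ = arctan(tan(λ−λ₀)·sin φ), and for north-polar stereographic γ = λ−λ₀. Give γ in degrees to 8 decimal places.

start: φ=60.850371°, λ=156.650048°, h=0.000 m
→ into lcc (λ₀=-175.2°): φ=60.85037100°, λ−λ₀=-28.14995200°
convergence γ = -17.98887382°

-17.98887382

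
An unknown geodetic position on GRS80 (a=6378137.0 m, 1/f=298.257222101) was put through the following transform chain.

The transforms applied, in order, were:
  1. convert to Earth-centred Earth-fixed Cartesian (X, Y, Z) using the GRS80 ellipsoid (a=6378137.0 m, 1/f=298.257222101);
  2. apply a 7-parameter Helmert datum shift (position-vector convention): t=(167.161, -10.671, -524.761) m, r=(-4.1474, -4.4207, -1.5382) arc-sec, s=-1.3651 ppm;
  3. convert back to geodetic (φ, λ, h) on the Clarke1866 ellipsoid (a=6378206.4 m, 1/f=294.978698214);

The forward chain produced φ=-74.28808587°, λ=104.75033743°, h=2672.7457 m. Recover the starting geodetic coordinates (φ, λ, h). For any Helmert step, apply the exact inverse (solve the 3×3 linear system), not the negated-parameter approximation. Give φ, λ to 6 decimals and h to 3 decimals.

start: φ=-74.288086°, λ=104.750337°, h=2672.746 m
→ ECEF (a=6378206.400, f=1/294.978698214): X=-441333.9572, Y=1676263.6963, Z=-6120117.4035
→ Helmert⁻¹: X=-441645.3778, Y=1676396.4090, Z=-6119557.8234
→ geod (Bowring, a=6378137.000): φ=-74.28382400°, λ=104.75917400°, h=2039.3110 m

φ=-74.283824°, λ=104.759174°, h=2039.311 m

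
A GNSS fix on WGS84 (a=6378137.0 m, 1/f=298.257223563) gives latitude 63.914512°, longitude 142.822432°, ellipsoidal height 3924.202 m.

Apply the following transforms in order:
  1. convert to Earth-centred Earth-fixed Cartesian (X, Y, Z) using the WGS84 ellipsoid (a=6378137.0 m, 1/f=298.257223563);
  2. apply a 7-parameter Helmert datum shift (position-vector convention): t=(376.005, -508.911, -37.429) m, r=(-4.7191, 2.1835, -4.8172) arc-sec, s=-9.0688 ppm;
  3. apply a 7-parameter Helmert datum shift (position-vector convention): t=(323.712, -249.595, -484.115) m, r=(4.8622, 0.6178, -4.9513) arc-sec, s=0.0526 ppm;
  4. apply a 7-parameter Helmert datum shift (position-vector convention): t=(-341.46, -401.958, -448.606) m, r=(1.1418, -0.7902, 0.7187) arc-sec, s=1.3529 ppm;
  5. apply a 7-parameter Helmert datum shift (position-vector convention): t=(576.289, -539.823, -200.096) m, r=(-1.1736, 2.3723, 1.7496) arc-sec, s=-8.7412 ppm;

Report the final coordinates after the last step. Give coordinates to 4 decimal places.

start: φ=63.914512°, λ=142.822432°, h=3924.202 m
→ ECEF (a=6378137.000, f=1/298.257223563): X=-2241997.6316, Y=1700385.7462, Z=5709055.3844
→ Helmert 7p (PV): X=-2241501.1482, Y=1700044.3902, Z=5708951.0120
→ Helmert 7p (PV): X=-2241119.6459, Y=1699714.1161, Z=5708513.9855
→ Helmert 7p (PV): X=-2241491.9297, Y=1699275.0486, Z=5708073.9258
→ Helmert 7p (PV): X=-2240844.8117, Y=1698733.8364, Z=5707840.0456

X=-2240844.8117 m, Y=1698733.8364 m, Z=5707840.0456 m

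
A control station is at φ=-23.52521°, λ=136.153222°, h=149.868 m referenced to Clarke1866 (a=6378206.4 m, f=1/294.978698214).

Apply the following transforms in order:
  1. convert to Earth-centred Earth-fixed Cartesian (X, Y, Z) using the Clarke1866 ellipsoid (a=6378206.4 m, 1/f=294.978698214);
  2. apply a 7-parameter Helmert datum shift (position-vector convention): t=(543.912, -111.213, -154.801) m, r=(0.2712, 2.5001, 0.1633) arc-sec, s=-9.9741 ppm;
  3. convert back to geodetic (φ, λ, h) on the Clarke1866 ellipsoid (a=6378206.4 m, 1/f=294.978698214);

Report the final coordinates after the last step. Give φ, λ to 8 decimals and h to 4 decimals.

φ=-23.52762900°, λ=136.15054759°, h=-282.3686 m

start: φ=-23.525210°, λ=136.153222°, h=149.868 m
→ ECEF (a=6378206.400, f=1/294.978698214): X=-4219979.7041, Y=4053433.9079, Z=-2530069.4483
→ Helmert 7p (PV): X=-4219427.5769, Y=4053282.2511, Z=-2530142.5355
→ geod (Bowring, a=6378206.400): φ=-23.52762900°, λ=136.15054759°, h=-282.3686 m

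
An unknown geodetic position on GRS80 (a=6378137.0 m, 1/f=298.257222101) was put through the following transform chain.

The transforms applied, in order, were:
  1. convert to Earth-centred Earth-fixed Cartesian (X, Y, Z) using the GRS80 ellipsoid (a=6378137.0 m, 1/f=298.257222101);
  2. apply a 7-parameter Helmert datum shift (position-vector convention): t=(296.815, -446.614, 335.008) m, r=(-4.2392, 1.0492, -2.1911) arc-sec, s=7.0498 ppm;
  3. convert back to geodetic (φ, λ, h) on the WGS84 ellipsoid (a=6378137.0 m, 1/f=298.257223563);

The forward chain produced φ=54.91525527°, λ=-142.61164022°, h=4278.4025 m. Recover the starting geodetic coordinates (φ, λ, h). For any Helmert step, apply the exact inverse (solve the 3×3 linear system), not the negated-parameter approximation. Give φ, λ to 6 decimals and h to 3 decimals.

start: φ=54.915255°, λ=-142.611640°, h=4278.402 m
→ ECEF (a=6378137.000, f=1/298.257223563): X=-2921338.7085, Y=-2232591.8118, Z=5199467.7090
→ Helmert⁻¹: X=-2921617.6596, Y=-2232267.3491, Z=5199035.3091
→ geod (Bowring, a=6378137.000): φ=54.91284300°, λ=-142.61829700°, h=3938.7390 m

φ=54.912843°, λ=-142.618297°, h=3938.739 m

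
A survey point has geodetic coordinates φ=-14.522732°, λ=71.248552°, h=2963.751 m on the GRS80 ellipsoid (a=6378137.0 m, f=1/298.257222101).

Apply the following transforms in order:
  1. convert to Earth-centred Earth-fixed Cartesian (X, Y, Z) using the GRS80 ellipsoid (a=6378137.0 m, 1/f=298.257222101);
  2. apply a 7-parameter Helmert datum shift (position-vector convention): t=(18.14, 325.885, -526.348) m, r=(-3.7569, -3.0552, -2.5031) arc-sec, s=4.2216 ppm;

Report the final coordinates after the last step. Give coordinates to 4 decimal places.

start: φ=-14.522732°, λ=71.248552°, h=2963.751 m
→ ECEF (a=6378137.000, f=1/298.257222101): X=1986165.8543, Y=5850570.1599, Z=-1589778.4085
→ Helmert 7p (PV): X=1986286.9262, Y=5850867.6844, Z=-1590388.6112

X=1986286.9262 m, Y=5850867.6844 m, Z=-1590388.6112 m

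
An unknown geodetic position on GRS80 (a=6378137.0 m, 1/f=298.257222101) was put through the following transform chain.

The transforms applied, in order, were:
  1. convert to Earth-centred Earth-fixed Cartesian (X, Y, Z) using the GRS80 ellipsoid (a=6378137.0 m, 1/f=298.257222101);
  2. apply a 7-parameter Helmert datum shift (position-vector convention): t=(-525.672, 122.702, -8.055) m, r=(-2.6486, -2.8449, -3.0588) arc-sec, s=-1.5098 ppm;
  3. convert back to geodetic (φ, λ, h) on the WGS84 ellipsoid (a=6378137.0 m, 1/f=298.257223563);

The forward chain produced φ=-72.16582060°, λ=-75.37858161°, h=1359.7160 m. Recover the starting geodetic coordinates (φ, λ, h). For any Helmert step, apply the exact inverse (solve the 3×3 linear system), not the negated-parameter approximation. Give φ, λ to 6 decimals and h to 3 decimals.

start: φ=-72.165821°, λ=-75.378582°, h=1359.716 m
→ ECEF (a=6378137.000, f=1/298.257223563): X=494703.7219, Y=-1896290.4979, Z=-6050673.0591
→ Helmert⁻¹: X=495174.8090, Y=-1896331.0242, Z=-6050705.3195
→ geod (Bowring, a=6378137.000): φ=-72.16456000°, λ=-75.36555500°, h=1438.8730 m

φ=-72.164560°, λ=-75.365555°, h=1438.873 m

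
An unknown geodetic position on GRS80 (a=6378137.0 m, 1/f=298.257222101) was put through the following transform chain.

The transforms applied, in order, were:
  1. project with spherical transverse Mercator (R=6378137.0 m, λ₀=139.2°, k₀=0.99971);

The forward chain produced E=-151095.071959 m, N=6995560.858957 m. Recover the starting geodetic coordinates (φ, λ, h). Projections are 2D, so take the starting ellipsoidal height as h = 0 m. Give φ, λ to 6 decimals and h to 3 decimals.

start: E=-151095.0720, N=6995560.8590 m
→ tm⁻¹: φ=62.82906400°, λ=136.22601700°

φ=62.829064°, λ=136.226017°, h=0.000 m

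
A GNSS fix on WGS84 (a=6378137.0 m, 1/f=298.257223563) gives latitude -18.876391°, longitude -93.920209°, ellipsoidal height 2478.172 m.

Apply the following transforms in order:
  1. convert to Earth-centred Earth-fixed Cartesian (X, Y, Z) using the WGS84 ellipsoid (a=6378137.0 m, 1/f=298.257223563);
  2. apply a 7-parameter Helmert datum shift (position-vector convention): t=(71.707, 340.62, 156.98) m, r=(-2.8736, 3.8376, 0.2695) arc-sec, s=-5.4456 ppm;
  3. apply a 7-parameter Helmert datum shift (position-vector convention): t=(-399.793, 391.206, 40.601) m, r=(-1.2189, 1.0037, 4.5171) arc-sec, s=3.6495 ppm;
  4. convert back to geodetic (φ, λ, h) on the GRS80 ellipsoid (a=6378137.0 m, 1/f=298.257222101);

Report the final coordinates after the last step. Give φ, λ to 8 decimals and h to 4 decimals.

start: φ=-18.876391°, λ=-93.920209°, h=2478.172 m
→ ECEF (a=6378137.000, f=1/298.257223563): X=-412908.6097, Y=-6025441.9999, Z=-2051209.4190
→ Helmert 7p (PV): X=-412864.9445, Y=-6025097.6838, Z=-2050949.6431
→ Helmert 7p (PV): X=-413144.2772, Y=-6024749.6278, Z=-2050878.9132
→ geod (Bowring, a=6378137.000): φ=-18.87553779°, λ=-93.92288884°, h=1732.8940 m

φ=-18.87553779°, λ=-93.92288884°, h=1732.8940 m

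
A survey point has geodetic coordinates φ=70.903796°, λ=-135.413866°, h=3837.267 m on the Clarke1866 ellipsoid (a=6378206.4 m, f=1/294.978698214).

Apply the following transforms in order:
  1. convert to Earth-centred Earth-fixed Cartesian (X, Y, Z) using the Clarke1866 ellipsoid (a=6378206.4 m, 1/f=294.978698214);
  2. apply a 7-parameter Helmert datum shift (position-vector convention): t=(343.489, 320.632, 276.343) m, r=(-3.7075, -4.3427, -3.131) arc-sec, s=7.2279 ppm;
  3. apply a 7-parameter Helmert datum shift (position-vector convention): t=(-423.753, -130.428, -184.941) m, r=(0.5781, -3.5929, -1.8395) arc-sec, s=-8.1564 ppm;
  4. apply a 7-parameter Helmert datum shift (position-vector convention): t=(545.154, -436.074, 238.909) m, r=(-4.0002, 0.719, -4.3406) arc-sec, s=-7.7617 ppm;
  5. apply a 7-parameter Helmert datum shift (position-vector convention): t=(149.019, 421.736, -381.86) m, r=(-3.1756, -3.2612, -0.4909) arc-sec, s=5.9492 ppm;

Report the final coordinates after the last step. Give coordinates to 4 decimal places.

start: φ=70.903796°, λ=-135.413866°, h=3837.267 m
→ ECEF (a=6378206.400, f=1/294.978698214): X=-1491519.3681, Y=-1470126.0704, Z=6008221.3950
→ Helmert 7p (PV): X=-1491335.4737, Y=-1469685.4283, Z=6008536.1870
→ Helmert 7p (PV): X=-1491864.8306, Y=-1469807.4091, Z=6008272.1418
→ Helmert 7p (PV): X=-1491318.0837, Y=-1470084.1600, Z=6008498.1212
→ Helmert 7p (PV): X=-1491276.4350, Y=-1469575.1147, Z=6008151.0611

X=-1491276.4350 m, Y=-1469575.1147 m, Z=6008151.0611 m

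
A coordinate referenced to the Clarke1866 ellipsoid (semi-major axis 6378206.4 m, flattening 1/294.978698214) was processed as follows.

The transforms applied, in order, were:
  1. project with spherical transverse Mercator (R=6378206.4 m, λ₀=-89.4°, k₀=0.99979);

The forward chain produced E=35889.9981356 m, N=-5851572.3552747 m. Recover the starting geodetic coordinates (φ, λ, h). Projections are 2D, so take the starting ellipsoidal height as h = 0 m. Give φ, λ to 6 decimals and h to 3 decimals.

start: E=35889.9981, N=-5851572.3553 m
→ tm⁻¹: φ=-52.57485200°, λ=-88.86938000°

φ=-52.574852°, λ=-88.869380°, h=0.000 m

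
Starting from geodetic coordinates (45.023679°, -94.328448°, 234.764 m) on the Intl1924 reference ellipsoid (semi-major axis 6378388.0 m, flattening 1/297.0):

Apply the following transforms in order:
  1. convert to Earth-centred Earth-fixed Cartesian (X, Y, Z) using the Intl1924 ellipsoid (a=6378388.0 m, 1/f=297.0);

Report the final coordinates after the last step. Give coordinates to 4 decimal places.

X=-340847.7814 m, Y=-4503224.5489 m, Z=4489455.5315 m

start: φ=45.023679°, λ=-94.328448°, h=234.764 m
→ ECEF (a=6378388.000, f=1/297.0): X=-340847.7814, Y=-4503224.5489, Z=4489455.5315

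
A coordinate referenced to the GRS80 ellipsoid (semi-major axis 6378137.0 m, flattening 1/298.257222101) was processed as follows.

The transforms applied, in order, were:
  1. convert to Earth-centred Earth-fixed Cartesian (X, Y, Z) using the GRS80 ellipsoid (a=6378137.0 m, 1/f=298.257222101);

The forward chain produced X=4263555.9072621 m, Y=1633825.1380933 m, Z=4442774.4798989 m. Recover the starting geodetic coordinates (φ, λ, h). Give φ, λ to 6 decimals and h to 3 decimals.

start: X=4263555.9073, Y=1633825.1381, Z=4442774.4799 m
→ geod (Bowring, a=6378137.000): φ=44.40934400°, λ=20.96719000°, h=2968.0950 m

φ=44.409344°, λ=20.967190°, h=2968.095 m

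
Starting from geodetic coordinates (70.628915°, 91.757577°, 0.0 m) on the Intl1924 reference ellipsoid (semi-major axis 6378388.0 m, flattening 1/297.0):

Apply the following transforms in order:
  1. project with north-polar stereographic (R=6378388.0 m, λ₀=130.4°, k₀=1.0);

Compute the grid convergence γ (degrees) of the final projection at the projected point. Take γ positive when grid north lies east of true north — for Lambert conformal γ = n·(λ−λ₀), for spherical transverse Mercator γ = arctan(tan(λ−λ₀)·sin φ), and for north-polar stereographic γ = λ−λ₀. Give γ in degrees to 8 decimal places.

start: φ=70.628915°, λ=91.757577°, h=0.000 m
→ into stereo (λ₀=130.4°): φ=70.62891500°, λ−λ₀=-38.64242300°
convergence γ = -38.64242300°

-38.64242300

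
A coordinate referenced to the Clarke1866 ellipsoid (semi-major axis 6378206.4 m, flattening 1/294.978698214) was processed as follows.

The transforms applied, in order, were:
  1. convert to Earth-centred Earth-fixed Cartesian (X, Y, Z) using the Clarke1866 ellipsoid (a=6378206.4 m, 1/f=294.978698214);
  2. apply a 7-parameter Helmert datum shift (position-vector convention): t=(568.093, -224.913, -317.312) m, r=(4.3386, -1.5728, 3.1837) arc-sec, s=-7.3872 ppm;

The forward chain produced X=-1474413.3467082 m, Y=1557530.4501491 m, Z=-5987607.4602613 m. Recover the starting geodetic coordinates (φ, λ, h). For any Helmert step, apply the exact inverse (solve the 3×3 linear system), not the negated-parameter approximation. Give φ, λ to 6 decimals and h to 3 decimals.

start: X=-1474413.3467, Y=1557530.4501, Z=-5987607.4603 m
→ Helmert⁻¹: X=-1475013.9477, Y=1557663.6987, Z=-5987355.8948
→ geod (Bowring, a=6378206.400): φ=-70.41101000°, λ=133.43890100°, h=1031.2190 m

φ=-70.411010°, λ=133.438901°, h=1031.219 m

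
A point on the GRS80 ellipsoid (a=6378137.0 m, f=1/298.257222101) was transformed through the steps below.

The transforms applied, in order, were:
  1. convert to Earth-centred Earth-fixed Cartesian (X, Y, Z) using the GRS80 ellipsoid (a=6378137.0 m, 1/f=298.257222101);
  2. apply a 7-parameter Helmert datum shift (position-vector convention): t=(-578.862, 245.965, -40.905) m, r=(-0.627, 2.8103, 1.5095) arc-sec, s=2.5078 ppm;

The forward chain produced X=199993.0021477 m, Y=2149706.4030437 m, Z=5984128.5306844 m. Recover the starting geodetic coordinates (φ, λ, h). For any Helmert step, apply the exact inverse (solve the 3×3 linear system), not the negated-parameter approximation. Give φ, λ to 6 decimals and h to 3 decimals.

φ=70.285743°, λ=84.670706°, h=2438.226 m

start: X=199993.0021, Y=2149706.4030, Z=5984128.5307 m
→ Helmert⁻¹: X=200505.5587, Y=2149435.3897, Z=5984163.6943
→ geod (Bowring, a=6378137.000): φ=70.28574300°, λ=84.67070600°, h=2438.2260 m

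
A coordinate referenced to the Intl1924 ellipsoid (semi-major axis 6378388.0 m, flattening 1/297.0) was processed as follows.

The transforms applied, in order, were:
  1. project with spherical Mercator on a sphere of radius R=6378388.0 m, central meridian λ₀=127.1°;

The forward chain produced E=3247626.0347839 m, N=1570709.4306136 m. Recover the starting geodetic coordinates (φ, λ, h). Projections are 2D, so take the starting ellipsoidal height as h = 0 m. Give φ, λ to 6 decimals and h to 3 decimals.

start: E=3247626.0348, N=1570709.4306 m
→ merc⁻¹: φ=13.96889000°, λ=156.27277300°

φ=13.968890°, λ=156.272773°, h=0.000 m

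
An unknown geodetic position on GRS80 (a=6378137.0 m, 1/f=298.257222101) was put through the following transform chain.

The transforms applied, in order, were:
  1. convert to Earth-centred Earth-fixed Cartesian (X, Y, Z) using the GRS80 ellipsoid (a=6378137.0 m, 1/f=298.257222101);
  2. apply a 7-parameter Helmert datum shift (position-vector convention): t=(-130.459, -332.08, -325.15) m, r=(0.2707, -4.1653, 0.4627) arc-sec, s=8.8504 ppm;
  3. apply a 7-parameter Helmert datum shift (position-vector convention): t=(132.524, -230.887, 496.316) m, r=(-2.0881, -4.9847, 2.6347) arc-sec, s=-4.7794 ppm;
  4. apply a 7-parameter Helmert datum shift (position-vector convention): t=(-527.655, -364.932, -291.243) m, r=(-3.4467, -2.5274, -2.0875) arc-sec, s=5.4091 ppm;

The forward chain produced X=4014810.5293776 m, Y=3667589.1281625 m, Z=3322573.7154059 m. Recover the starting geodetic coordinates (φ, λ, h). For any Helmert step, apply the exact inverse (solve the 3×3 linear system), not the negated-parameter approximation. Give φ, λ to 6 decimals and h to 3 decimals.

start: X=4014810.5294, Y=3667589.1282, Z=3322573.7154 m
→ Helmert⁻¹: X=4015320.0596, Y=3667919.3317, Z=3322859.0756
→ Helmert⁻¹: X=4015333.8686, Y=3668082.8278, Z=3322318.7354
→ Helmert⁻¹: X=4015504.1134, Y=3668377.7939, Z=3322528.5757
→ geod (Bowring, a=6378137.000): φ=31.59162200°, λ=42.41337000°, h=1114.5710 m

φ=31.591622°, λ=42.413370°, h=1114.571 m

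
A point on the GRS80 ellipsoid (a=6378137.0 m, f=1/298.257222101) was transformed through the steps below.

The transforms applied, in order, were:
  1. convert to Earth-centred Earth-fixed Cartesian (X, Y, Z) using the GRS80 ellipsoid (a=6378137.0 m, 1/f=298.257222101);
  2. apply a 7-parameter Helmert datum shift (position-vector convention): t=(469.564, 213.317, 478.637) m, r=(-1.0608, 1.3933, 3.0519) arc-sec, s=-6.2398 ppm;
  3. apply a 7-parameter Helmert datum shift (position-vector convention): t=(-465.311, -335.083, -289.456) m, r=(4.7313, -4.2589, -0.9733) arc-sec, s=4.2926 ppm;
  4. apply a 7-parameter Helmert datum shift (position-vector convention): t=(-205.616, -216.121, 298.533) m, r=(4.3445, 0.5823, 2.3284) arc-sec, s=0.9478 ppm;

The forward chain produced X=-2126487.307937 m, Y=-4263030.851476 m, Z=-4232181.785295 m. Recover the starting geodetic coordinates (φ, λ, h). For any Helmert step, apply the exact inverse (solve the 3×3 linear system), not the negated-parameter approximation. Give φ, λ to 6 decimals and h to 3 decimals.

φ=-41.811434°, λ=-116.511455°, h=3702.529 m

start: X=-2126487.3079, Y=-4263030.8515, Z=-4232181.7853 m
→ Helmert⁻¹: X=-2126315.8494, Y=-4262875.8332, Z=-4232392.5217
→ Helmert⁻¹: X=-2125908.6790, Y=-4262629.5567, Z=-4231943.2277
→ Helmert⁻¹: X=-2126425.9939, Y=-4262816.2432, Z=-4232484.5614
→ geod (Bowring, a=6378137.000): φ=-41.81143400°, λ=-116.51145500°, h=3702.5290 m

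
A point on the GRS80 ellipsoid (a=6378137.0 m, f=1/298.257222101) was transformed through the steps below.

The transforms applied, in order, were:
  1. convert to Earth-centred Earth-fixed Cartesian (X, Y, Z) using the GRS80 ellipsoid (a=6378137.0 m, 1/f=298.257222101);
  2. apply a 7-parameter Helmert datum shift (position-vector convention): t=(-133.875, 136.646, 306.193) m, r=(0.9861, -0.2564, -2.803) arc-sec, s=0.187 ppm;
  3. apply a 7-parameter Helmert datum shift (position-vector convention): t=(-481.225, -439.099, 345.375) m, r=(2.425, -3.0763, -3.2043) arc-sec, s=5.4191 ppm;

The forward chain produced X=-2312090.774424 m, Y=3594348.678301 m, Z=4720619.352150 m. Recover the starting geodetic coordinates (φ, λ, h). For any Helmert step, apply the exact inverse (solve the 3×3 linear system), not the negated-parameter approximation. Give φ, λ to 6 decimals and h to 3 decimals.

start: X=-2312090.7744, Y=3594348.6783, Z=4720619.3521 m
→ Helmert⁻¹: X=-2311582.4681, Y=3594787.8813, Z=4720240.6104
→ Helmert⁻¹: X=-2311491.1424, Y=3594641.7163, Z=4719919.2230
→ geod (Bowring, a=6378137.000): φ=48.03184900°, λ=122.74255700°, h=906.5370 m

φ=48.031849°, λ=122.742557°, h=906.537 m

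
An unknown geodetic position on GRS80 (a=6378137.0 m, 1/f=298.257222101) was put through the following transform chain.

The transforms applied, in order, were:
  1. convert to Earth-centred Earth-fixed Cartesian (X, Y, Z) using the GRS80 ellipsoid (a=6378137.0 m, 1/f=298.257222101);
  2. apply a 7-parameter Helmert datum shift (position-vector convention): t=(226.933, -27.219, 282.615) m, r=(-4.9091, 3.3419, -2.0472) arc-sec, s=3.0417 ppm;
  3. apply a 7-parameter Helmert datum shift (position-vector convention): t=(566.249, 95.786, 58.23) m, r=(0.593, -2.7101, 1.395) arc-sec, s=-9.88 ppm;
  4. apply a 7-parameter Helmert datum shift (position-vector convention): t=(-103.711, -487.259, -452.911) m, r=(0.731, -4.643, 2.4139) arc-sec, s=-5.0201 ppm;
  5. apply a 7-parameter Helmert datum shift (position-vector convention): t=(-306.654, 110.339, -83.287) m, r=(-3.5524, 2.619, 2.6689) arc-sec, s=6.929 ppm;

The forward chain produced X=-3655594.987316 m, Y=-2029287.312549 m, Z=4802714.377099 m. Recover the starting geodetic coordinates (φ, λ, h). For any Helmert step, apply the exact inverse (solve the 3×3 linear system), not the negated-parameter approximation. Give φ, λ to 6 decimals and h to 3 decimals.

start: X=-3655594.9873, Y=-2029287.3125, Z=4802714.3771 m
→ Helmert⁻¹: X=-3655350.2460, Y=-2029419.0070, Z=4802683.0211
→ Helmert⁻¹: X=-3655180.5080, Y=-2028882.1345, Z=4803249.5125
→ Helmert⁻¹: X=-3655733.4881, Y=-2028959.4336, Z=4803292.6041
→ Helmert⁻¹: X=-3656006.9784, Y=-2029076.6381, Z=4802887.8532
→ geod (Bowring, a=6378137.000): φ=49.14803100°, λ=-150.96981200°, h=2042.1210 m

φ=49.148031°, λ=-150.969812°, h=2042.121 m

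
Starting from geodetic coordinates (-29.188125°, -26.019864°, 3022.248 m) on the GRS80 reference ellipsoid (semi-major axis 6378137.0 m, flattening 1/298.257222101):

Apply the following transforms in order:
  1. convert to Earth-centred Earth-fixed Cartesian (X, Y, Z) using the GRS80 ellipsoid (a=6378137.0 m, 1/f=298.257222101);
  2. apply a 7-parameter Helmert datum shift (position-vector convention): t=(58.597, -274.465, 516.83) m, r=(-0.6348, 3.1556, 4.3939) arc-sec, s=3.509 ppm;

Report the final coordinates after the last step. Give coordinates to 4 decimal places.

start: φ=-29.188125°, λ=-26.019864°, h=3022.248 m
→ ECEF (a=6378137.000, f=1/298.257222101): X=5010232.8485, Y=-2445804.4139, Z=-3093595.3901
→ Helmert 7p (PV): X=5010313.7993, Y=-2445990.2526, Z=-3093158.5390

X=5010313.7993 m, Y=-2445990.2526 m, Z=-3093158.5390 m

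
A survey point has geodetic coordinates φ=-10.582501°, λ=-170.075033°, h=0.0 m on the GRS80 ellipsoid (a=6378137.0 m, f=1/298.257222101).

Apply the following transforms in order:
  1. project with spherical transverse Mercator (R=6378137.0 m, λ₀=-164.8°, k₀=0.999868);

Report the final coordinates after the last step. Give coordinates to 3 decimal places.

E=-577911.917 m, N=-1182778.982 m

start: φ=-10.582501°, λ=-170.075033°, h=0.000 m
→ tm (R=6378137.0, λ₀=-164.8°): E=-577911.9170, N=-1182778.9820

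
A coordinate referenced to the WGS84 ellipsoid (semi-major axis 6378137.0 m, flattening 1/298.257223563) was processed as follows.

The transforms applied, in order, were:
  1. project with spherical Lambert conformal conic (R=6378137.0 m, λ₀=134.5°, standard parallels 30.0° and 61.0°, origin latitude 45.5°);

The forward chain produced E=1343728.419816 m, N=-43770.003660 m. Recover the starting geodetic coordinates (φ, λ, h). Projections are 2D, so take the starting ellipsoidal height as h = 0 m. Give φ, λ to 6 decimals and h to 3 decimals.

start: E=1343728.4198, N=-43770.0037 m
→ lcc⁻¹: φ=43.70788900°, λ=151.95853800°

φ=43.707889°, λ=151.958538°, h=0.000 m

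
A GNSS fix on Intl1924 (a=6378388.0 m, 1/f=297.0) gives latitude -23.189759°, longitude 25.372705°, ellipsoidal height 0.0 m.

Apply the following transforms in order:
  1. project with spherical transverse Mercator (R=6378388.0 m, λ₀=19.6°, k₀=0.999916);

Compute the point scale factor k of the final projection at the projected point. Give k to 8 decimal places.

start: φ=-23.189759°, λ=25.372705°, h=0.000 m
→ into tm (λ₀=19.6°): φ=-23.18975900°, λ−λ₀=5.77270500°
scale k = 1.00421728

1.00421728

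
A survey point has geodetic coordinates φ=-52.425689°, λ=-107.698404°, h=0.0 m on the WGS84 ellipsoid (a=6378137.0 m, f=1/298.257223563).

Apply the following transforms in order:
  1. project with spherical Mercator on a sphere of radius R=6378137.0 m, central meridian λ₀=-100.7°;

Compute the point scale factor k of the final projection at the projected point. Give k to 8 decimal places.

start: φ=-52.425689°, λ=-107.698404°, h=0.000 m
→ into merc (λ₀=-100.7°): φ=-52.42568900°, λ−λ₀=-6.99840400°
scale k = 1.63990916

1.63990916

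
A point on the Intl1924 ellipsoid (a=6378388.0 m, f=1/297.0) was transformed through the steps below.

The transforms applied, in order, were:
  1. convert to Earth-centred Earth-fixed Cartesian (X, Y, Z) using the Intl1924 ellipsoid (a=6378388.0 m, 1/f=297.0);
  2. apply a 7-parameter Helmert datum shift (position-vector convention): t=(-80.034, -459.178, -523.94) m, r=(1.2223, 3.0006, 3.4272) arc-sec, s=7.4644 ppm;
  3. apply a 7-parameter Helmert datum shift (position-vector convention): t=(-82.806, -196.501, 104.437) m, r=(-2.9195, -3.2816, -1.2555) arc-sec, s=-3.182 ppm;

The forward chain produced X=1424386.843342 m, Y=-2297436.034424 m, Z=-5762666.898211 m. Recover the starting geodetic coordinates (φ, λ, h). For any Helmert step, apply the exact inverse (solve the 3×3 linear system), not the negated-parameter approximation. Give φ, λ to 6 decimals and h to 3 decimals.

φ=-65.020429°, λ=-58.191467°, h=3796.745 m

start: X=1424386.8433, Y=-2297436.0344, Z=-5762666.8982 m
→ Helmert⁻¹: X=1424396.4796, Y=-2297156.6051, Z=-5762844.8483
→ Helmert⁻¹: X=1424511.5445, Y=-2296738.0991, Z=-5762243.5634
→ geod (Bowring, a=6378388.000): φ=-65.02042900°, λ=-58.19146700°, h=3796.7450 m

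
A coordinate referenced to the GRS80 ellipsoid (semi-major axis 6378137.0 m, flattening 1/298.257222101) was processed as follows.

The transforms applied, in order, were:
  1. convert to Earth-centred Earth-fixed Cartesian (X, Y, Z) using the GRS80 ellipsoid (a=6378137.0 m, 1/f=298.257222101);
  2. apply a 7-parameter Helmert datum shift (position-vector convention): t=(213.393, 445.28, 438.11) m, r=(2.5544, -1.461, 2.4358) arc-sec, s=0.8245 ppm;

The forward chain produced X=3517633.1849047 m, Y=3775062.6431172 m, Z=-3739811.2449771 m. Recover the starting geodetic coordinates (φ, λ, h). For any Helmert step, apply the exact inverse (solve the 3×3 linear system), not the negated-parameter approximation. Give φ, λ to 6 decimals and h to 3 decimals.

φ=-36.123339°, λ=47.019231°, h=1803.054 m

start: X=3517633.1849, Y=3775062.6431, Z=-3739811.2450 m
→ Helmert⁻¹: X=3517434.9724, Y=3774526.3928, Z=-3740317.9296
→ geod (Bowring, a=6378137.000): φ=-36.12333900°, λ=47.01923100°, h=1803.0540 m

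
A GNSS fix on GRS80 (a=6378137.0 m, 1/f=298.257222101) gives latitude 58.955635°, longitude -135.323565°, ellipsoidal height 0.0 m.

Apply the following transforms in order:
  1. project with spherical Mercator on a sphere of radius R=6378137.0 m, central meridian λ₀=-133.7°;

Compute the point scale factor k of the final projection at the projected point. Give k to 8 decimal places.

start: φ=58.955635°, λ=-135.323565°, h=0.000 m
→ into merc (λ₀=-133.7°): φ=58.95563500°, λ−λ₀=-1.62356500°
scale k = 1.93910573

1.93910573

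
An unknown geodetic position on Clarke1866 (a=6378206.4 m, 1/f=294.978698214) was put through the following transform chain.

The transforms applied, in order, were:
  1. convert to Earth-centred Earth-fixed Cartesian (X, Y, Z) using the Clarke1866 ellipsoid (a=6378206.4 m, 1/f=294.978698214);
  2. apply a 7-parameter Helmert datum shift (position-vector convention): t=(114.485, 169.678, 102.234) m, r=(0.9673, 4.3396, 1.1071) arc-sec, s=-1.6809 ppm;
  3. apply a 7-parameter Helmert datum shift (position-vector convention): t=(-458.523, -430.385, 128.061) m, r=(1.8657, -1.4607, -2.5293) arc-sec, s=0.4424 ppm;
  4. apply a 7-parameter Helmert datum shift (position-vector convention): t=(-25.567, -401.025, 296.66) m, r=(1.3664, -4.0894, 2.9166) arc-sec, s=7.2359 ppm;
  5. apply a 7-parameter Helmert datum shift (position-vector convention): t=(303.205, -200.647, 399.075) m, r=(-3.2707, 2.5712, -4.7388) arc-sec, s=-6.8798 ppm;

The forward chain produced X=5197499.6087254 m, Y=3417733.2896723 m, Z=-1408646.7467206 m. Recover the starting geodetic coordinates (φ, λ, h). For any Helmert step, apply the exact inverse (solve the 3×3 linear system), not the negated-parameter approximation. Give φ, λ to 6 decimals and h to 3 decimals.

φ=-12.850505°, λ=33.334929°, h=1604.916 m

start: X=5197499.6087, Y=3417733.2897, Z=-1408646.7467 m
→ Helmert⁻¹: X=5197171.1942, Y=3418099.1944, Z=-1408936.5301
→ Helmert⁻¹: X=5197179.5497, Y=3418392.6589, Z=-1409348.6774
→ Helmert⁻¹: X=5197583.8678, Y=3418872.5167, Z=-1409543.8467
→ Helmert⁻¹: X=5197526.1241, Y=3418674.0779, Z=-1409555.1318
→ geod (Bowring, a=6378206.400): φ=-12.85050500°, λ=33.33492900°, h=1604.9160 m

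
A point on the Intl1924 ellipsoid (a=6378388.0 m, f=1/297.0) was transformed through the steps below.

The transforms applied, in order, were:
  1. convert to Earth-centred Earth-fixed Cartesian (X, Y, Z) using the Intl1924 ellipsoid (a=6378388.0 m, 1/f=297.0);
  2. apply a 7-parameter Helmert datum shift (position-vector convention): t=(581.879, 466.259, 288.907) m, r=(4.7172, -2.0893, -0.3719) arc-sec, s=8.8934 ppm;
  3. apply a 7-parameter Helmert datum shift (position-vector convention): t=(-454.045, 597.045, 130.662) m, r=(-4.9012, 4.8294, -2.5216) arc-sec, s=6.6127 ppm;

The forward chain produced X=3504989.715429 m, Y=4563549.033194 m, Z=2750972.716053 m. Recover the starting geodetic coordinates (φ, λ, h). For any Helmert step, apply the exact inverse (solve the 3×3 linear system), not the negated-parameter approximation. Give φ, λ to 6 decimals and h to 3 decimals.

φ=25.702860°, λ=52.469921°, h=2505.291 m

start: X=3504989.7154, Y=4563549.0332, Z=2750972.7161 m
→ Helmert⁻¹: X=3505300.3873, Y=4562899.2987, Z=2751014.3575
→ Helmert⁻¹: X=3504706.9745, Y=4562461.6879, Z=2750561.1457
→ geod (Bowring, a=6378388.000): φ=25.70286000°, λ=52.46992100°, h=2505.2910 m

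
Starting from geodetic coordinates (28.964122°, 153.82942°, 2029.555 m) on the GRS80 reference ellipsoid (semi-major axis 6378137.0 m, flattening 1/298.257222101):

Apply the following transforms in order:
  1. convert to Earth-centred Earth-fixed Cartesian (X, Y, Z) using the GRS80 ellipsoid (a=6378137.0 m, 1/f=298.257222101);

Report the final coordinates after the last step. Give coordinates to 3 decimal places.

start: φ=28.964122°, λ=153.829420°, h=2029.555 m
→ ECEF (a=6378137.000, f=1/298.257222101): X=-5013836.2130, Y=2463916.2520, Z=3071405.4599

X=-5013836.213 m, Y=2463916.252 m, Z=3071405.460 m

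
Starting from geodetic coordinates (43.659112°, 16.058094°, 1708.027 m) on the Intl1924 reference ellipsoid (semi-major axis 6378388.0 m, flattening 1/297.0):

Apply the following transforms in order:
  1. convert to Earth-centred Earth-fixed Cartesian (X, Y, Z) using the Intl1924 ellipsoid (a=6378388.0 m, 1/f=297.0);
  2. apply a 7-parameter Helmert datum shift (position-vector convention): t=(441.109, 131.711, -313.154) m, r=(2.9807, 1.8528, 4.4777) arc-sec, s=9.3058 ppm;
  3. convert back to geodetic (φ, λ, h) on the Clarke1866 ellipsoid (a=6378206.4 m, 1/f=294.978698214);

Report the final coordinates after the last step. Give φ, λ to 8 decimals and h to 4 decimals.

start: φ=43.659112°, λ=16.058094°, h=1708.027 m
→ ECEF (a=6378388.000, f=1/297.0): X=4442767.1254, Y=1278819.4410, Z=4382024.4273
→ Helmert 7p (PV): X=4443261.1789, Y=1278996.1746, Z=4381730.6236
→ geod (Bowring, a=6378206.400): φ=43.65526364°, λ=16.05850512°, h=2135.3791 m

φ=43.65526364°, λ=16.05850512°, h=2135.3791 m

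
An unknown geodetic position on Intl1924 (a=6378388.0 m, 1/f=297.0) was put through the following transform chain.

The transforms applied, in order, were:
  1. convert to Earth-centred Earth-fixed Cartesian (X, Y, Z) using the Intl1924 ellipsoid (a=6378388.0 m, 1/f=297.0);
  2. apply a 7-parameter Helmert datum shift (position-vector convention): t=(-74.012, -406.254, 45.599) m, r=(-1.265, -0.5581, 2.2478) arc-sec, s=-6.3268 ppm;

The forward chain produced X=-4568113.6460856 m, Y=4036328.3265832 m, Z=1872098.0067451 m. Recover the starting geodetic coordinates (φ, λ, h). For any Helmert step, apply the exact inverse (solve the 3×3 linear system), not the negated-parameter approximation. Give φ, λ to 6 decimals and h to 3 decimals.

φ=17.180357°, λ=138.532689°, h=563.771 m

start: X=-4568113.6461, Y=4036328.3266, Z=1872098.0067 m
→ Helmert⁻¹: X=-4568019.4783, Y=4036798.4196, Z=1872101.3691
→ geod (Bowring, a=6378388.000): φ=17.18035700°, λ=138.53268900°, h=563.7710 m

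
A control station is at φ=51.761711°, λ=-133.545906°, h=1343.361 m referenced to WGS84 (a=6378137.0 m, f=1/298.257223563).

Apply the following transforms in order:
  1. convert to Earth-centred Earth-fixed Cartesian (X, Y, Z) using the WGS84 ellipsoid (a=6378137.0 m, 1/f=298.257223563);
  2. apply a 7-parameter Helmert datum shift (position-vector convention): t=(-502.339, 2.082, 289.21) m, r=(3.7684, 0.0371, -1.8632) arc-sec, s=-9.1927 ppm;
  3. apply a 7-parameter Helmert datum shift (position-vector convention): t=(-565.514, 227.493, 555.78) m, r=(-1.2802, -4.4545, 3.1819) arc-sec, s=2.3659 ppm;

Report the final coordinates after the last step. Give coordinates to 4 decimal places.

X=-2727014.9406 m, Y=-2867698.3306 m, Z=4988209.8551 m

start: φ=51.761711°, λ=-133.545906°, h=1343.361 m
→ ECEF (a=6378137.000, f=1/298.257223563): X=-2725877.2140, Y=-2867869.8860, Z=4987491.8968
→ Helmert 7p (PV): X=-2726379.5031, Y=-2867907.9370, Z=4987683.3539
→ Helmert 7p (PV): X=-2727014.9406, Y=-2867698.3306, Z=4988209.8551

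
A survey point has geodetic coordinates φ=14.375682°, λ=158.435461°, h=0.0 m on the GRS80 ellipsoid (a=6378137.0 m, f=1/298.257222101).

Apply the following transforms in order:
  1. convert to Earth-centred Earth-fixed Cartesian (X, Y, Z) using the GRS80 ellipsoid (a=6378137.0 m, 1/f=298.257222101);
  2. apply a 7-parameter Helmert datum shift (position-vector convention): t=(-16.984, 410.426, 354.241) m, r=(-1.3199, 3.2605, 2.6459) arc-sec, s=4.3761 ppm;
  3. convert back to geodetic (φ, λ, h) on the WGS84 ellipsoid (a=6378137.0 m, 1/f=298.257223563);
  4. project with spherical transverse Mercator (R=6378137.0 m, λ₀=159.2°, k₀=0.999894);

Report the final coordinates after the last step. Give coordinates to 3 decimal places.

start: φ=14.375682°, λ=158.435461°, h=0.000 m
→ ECEF (a=6378137.000, f=1/298.257222101): X=-5747150.2769, Y=2271344.2093, Z=1573279.7287
→ Helmert 7p (PV): X=-5747196.6777, Y=2271700.9195, Z=1573717.1676
→ geod (Bowring, a=6378137.000): φ=14.37912062°, λ=158.43254342°, h=277.4311 m
→ tm (R=6378137.0, λ₀=159.2°): E=-82749.9783, N=1600644.3484

E=-82749.978 m, N=1600644.348 m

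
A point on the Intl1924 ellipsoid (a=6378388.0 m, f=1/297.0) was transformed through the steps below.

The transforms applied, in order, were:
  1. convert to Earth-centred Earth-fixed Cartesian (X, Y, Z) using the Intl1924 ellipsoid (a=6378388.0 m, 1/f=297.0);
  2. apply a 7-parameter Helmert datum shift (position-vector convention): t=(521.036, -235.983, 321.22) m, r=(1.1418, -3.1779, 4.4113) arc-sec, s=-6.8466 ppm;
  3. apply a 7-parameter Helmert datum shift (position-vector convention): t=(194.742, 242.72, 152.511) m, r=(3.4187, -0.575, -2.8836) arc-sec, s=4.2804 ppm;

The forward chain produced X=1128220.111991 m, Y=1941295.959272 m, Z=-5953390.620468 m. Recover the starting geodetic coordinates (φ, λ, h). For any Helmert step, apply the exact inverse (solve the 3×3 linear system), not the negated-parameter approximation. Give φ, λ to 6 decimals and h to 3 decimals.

φ=-69.469341°, λ=59.852181°, h=3490.589 m

start: X=1128220.1120, Y=1941295.9593, Z=-5953390.6205 m
→ Helmert⁻¹: X=1127976.8102, Y=1940962.0239, Z=-5953552.9626
→ Helmert⁻¹: X=1127413.2764, Y=1941154.2274, Z=-5953943.0621
→ geod (Bowring, a=6378388.000): φ=-69.46934100°, λ=59.85218100°, h=3490.5890 m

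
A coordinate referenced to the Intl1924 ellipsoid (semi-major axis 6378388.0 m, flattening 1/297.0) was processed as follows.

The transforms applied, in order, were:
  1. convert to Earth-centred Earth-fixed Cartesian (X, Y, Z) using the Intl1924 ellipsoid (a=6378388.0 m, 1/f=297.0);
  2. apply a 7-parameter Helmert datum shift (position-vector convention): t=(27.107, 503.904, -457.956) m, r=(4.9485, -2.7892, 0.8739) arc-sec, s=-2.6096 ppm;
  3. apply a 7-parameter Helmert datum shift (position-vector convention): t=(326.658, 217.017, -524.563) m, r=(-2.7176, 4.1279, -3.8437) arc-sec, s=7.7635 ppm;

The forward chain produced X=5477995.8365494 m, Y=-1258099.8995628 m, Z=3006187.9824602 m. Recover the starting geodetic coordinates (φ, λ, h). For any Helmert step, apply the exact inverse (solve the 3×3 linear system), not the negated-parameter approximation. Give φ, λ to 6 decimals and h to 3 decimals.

start: X=5477995.8365, Y=-1258099.8996, Z=3006187.9825 m
→ Helmert⁻¹: X=5477589.9265, Y=-1258244.6892, Z=3006782.2462
→ Helmert⁻¹: X=5477612.4456, Y=-1258702.9397, Z=3007204.1769
→ geod (Bowring, a=6378388.000): φ=28.31025000°, λ=-12.94136000°, h=722.2530 m

φ=28.310250°, λ=-12.941360°, h=722.253 m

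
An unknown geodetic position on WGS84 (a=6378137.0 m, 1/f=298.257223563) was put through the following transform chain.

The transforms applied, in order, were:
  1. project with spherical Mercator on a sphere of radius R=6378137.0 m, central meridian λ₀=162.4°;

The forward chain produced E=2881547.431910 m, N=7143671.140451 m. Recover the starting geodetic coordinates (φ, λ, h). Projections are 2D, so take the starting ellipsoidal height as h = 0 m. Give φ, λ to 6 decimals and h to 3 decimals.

φ=53.859919°, λ=-171.714619°, h=0.000 m

start: E=2881547.4319, N=7143671.1405 m
→ merc⁻¹: φ=53.85991900°, λ=-171.71461900°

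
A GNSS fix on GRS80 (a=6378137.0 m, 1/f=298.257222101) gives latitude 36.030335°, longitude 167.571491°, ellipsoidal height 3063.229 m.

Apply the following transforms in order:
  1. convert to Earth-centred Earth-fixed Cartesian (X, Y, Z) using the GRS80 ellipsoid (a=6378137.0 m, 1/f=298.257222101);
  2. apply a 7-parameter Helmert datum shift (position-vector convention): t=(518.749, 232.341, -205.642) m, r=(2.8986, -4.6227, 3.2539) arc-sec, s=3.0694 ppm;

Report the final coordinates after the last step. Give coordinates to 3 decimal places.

start: φ=36.030335°, λ=167.571491°, h=3063.229 m
→ ECEF (a=6378137.000, f=1/298.257222101): X=-5045421.6013, Y=1111940.0096, Z=3732716.0951
→ Helmert 7p (PV): X=-5045019.5360, Y=1112043.7147, Z=3732424.4605

X=-5045019.536 m, Y=1112043.715 m, Z=3732424.461 m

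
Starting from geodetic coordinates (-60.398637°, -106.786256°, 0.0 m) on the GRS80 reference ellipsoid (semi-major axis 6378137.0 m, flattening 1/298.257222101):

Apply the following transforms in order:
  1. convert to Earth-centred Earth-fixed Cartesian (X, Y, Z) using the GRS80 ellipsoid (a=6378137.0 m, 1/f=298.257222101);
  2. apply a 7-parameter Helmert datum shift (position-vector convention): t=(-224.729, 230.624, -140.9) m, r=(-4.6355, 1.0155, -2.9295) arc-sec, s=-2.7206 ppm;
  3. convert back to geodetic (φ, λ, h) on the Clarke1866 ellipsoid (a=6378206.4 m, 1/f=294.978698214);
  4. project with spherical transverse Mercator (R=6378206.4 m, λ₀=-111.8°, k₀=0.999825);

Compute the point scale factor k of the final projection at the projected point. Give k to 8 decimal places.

1.00075568

start: φ=-60.398637°, λ=-106.786256°, h=0.000 m
→ ECEF (a=6378137.000, f=1/298.257222101): X=-912199.9656, Y=-3023973.4592, Z=-5522550.3501
→ Helmert 7p (PV): X=-912492.3501, Y=-3023845.7635, Z=-5522603.7752
→ geod (Bowring, a=6378206.400): φ=-60.40100608°, λ=-106.79200284°, h=138.1022 m
→ into tm (λ₀=-111.8°): φ=-60.40100608°, λ−λ₀=5.00799716°
scale k = 1.00075568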